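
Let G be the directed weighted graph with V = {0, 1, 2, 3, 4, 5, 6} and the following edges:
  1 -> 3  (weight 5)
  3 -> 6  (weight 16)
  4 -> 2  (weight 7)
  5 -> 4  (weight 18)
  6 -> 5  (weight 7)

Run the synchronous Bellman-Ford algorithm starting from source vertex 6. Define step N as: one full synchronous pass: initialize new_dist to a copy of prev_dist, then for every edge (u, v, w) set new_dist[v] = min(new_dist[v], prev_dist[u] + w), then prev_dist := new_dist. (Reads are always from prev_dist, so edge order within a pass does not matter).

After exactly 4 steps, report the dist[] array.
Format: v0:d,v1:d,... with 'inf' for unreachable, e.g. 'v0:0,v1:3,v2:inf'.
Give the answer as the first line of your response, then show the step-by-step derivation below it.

v0:inf,v1:inf,v2:32,v3:inf,v4:25,v5:7,v6:0

step 1: dist = v0:inf,v1:inf,v2:inf,v3:inf,v4:inf,v5:7,v6:0
step 2: dist = v0:inf,v1:inf,v2:inf,v3:inf,v4:25,v5:7,v6:0
step 3: dist = v0:inf,v1:inf,v2:32,v3:inf,v4:25,v5:7,v6:0
step 4: dist = v0:inf,v1:inf,v2:32,v3:inf,v4:25,v5:7,v6:0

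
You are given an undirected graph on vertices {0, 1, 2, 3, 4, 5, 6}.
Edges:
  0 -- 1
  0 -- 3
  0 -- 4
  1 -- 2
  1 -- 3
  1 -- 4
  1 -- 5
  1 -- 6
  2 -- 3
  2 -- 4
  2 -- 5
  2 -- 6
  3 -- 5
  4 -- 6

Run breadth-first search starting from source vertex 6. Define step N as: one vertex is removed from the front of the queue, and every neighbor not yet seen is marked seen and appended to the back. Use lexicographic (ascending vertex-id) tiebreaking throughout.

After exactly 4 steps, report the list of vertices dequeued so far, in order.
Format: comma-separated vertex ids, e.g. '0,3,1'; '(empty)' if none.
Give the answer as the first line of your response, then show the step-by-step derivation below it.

6,1,2,4

step 1: dequeue 6; queue=[1,2,4]; order=6
step 2: dequeue 1; queue=[2,4,0,3,5]; order=6,1
step 3: dequeue 2; queue=[4,0,3,5]; order=6,1,2
step 4: dequeue 4; queue=[0,3,5]; order=6,1,2,4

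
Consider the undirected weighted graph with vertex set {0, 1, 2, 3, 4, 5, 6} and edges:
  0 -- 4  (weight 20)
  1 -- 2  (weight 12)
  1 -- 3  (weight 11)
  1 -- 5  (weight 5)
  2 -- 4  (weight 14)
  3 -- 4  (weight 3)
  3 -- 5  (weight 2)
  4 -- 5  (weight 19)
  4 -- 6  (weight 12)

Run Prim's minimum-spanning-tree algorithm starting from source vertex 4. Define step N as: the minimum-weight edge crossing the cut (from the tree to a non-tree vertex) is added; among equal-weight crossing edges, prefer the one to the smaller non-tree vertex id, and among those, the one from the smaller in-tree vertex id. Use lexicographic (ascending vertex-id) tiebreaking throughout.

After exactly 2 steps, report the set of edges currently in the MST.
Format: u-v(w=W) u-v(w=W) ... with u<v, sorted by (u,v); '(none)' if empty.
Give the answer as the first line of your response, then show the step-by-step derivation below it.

3-4(w=3) 3-5(w=2)

step 1: add edge 3-4 (w=3); MST = {3-4(w=3)}
step 2: add edge 3-5 (w=2); MST = {3-4(w=3) 3-5(w=2)}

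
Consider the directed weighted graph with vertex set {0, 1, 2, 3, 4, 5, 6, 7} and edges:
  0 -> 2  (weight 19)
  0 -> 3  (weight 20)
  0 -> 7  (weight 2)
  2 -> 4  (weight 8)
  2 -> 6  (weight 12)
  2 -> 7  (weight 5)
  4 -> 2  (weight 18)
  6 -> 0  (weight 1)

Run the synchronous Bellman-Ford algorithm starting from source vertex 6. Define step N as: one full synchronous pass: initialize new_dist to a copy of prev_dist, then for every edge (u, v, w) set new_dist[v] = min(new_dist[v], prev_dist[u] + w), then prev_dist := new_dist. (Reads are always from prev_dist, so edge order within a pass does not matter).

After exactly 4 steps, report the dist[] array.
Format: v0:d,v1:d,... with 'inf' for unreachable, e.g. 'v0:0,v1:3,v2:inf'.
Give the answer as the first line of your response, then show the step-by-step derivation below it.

v0:1,v1:inf,v2:20,v3:21,v4:28,v5:inf,v6:0,v7:3

step 1: dist = v0:1,v1:inf,v2:inf,v3:inf,v4:inf,v5:inf,v6:0,v7:inf
step 2: dist = v0:1,v1:inf,v2:20,v3:21,v4:inf,v5:inf,v6:0,v7:3
step 3: dist = v0:1,v1:inf,v2:20,v3:21,v4:28,v5:inf,v6:0,v7:3
step 4: dist = v0:1,v1:inf,v2:20,v3:21,v4:28,v5:inf,v6:0,v7:3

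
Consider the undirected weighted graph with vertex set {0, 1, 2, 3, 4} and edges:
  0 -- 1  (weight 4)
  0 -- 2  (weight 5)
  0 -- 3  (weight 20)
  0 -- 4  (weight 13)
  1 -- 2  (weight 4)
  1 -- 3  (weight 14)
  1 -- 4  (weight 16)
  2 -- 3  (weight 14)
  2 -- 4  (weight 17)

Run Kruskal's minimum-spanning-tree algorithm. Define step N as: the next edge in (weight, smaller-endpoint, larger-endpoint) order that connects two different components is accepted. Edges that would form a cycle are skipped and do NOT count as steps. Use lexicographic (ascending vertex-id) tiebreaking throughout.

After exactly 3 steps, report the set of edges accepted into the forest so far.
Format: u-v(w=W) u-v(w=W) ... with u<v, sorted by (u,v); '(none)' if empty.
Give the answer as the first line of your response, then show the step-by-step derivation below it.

0-1(w=4) 0-4(w=13) 1-2(w=4)

step 1: add edge 0-1 (w=4); MST = {0-1(w=4)}
step 2: add edge 1-2 (w=4); MST = {0-1(w=4) 1-2(w=4)}
step 3: add edge 0-4 (w=13); MST = {0-1(w=4) 0-4(w=13) 1-2(w=4)}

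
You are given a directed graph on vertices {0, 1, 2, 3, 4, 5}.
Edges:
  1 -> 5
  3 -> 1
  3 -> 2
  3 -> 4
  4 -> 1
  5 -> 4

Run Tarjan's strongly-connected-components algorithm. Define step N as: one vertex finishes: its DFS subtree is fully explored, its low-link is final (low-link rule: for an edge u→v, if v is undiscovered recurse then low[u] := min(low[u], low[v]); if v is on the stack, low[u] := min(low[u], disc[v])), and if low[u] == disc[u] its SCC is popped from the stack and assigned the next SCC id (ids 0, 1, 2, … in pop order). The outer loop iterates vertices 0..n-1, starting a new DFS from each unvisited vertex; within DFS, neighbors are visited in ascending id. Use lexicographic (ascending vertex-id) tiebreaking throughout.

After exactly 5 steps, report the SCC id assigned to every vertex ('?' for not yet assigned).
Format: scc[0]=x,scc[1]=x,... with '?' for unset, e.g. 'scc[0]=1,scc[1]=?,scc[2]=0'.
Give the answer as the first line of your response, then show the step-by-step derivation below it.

scc[0]=0,scc[1]=1,scc[2]=2,scc[3]=?,scc[4]=1,scc[5]=1

step 1: low=(low[0]=0,low[1]=?,low[2]=?,low[3]=?,low[4]=?,low[5]=?); scc=(scc[0]=0,scc[1]=?,scc[2]=?,scc[3]=?,scc[4]=?,scc[5]=?)
step 2: low=(low[0]=0,low[1]=1,low[2]=?,low[3]=?,low[4]=1,low[5]=2); scc=(scc[0]=0,scc[1]=?,scc[2]=?,scc[3]=?,scc[4]=?,scc[5]=?)
step 3: low=(low[0]=0,low[1]=1,low[2]=?,low[3]=?,low[4]=1,low[5]=1); scc=(scc[0]=0,scc[1]=?,scc[2]=?,scc[3]=?,scc[4]=?,scc[5]=?)
step 4: low=(low[0]=0,low[1]=1,low[2]=?,low[3]=?,low[4]=1,low[5]=1); scc=(scc[0]=0,scc[1]=1,scc[2]=?,scc[3]=?,scc[4]=1,scc[5]=1)
step 5: low=(low[0]=0,low[1]=1,low[2]=4,low[3]=?,low[4]=1,low[5]=1); scc=(scc[0]=0,scc[1]=1,scc[2]=2,scc[3]=?,scc[4]=1,scc[5]=1)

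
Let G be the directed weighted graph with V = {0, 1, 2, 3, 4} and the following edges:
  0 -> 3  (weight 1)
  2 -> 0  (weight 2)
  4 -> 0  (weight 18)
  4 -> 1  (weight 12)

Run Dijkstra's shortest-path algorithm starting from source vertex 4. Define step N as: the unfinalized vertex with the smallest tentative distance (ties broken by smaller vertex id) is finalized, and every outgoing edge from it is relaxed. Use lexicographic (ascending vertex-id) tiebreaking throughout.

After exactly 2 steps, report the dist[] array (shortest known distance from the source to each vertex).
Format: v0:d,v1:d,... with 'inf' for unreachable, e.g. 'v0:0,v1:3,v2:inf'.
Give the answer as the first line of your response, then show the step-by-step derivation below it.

v0:18,v1:12,v2:inf,v3:inf,v4:0

step 1: dist = v0:18,v1:12,v2:inf,v3:inf,v4:0
step 2: dist = v0:18,v1:12,v2:inf,v3:inf,v4:0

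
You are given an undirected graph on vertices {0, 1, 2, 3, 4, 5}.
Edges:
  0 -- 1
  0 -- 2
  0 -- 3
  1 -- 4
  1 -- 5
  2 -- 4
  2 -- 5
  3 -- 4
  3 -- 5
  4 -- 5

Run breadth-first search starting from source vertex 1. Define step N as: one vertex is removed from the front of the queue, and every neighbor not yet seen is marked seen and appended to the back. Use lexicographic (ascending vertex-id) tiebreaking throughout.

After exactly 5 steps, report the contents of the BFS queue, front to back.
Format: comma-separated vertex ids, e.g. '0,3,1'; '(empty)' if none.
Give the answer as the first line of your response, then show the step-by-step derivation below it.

3

step 1: dequeue 1; queue=[0,4,5]; order=1
step 2: dequeue 0; queue=[4,5,2,3]; order=1,0
step 3: dequeue 4; queue=[5,2,3]; order=1,0,4
step 4: dequeue 5; queue=[2,3]; order=1,0,4,5
step 5: dequeue 2; queue=[3]; order=1,0,4,5,2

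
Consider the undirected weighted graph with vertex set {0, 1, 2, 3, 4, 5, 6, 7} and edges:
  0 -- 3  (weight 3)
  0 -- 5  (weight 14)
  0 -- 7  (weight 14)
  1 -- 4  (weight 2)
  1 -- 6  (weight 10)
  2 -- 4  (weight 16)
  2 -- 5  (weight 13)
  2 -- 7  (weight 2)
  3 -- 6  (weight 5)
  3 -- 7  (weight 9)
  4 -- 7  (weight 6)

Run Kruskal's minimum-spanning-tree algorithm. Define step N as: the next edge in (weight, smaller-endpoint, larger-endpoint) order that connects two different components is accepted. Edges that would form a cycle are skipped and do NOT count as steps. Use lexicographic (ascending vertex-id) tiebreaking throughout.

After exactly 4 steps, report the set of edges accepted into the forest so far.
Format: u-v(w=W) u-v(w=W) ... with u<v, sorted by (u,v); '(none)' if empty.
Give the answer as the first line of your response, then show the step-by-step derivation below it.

0-3(w=3) 1-4(w=2) 2-7(w=2) 3-6(w=5)

step 1: add edge 1-4 (w=2); MST = {1-4(w=2)}
step 2: add edge 2-7 (w=2); MST = {1-4(w=2) 2-7(w=2)}
step 3: add edge 0-3 (w=3); MST = {0-3(w=3) 1-4(w=2) 2-7(w=2)}
step 4: add edge 3-6 (w=5); MST = {0-3(w=3) 1-4(w=2) 2-7(w=2) 3-6(w=5)}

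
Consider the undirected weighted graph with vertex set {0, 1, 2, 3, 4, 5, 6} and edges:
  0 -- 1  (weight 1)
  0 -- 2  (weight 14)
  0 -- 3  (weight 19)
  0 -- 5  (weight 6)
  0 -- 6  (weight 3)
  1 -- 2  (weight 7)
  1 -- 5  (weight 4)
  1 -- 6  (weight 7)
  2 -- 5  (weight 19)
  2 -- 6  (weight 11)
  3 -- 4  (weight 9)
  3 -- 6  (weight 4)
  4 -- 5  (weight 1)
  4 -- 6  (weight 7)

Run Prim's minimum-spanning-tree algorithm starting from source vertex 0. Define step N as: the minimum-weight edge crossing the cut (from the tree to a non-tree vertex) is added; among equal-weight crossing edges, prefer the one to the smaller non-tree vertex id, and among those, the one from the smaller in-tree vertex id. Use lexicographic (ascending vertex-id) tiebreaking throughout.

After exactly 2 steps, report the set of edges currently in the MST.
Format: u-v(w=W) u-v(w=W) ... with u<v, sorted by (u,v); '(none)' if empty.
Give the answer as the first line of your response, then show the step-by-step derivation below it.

0-1(w=1) 0-6(w=3)

step 1: add edge 0-1 (w=1); MST = {0-1(w=1)}
step 2: add edge 0-6 (w=3); MST = {0-1(w=1) 0-6(w=3)}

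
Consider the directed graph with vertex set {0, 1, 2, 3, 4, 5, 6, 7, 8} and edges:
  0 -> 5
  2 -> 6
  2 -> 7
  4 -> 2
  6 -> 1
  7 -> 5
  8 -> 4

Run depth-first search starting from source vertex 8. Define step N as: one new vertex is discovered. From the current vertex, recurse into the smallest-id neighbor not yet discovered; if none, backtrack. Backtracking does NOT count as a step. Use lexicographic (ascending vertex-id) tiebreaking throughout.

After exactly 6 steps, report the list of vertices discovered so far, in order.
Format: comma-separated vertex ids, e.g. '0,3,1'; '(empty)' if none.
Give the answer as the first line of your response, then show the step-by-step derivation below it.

8,4,2,6,1,7

step 1: discover 8; path=8; order=8
step 2: discover 4; path=8>4; order=8,4
step 3: discover 2; path=8>4>2; order=8,4,2
step 4: discover 6; path=8>4>2>6; order=8,4,2,6
step 5: discover 1; path=8>4>2>6>1; order=8,4,2,6,1
step 6: discover 7; path=8>4>2>7; order=8,4,2,6,1,7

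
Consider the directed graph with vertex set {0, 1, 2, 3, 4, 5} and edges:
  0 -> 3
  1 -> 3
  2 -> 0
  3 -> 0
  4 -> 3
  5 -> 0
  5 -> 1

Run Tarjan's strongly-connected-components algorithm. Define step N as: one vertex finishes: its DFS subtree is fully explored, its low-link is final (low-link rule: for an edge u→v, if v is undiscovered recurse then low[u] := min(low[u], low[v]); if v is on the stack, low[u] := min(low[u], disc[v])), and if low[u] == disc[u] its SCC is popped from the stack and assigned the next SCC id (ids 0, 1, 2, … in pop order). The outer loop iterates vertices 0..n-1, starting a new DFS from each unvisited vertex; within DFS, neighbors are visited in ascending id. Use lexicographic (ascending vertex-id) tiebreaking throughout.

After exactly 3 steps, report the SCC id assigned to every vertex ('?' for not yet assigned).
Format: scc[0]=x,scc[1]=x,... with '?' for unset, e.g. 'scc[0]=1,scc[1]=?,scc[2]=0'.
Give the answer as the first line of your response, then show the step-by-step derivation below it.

scc[0]=0,scc[1]=1,scc[2]=?,scc[3]=0,scc[4]=?,scc[5]=?

step 1: low=(low[0]=0,low[1]=?,low[2]=?,low[3]=0,low[4]=?,low[5]=?); scc=(scc[0]=?,scc[1]=?,scc[2]=?,scc[3]=?,scc[4]=?,scc[5]=?)
step 2: low=(low[0]=0,low[1]=?,low[2]=?,low[3]=0,low[4]=?,low[5]=?); scc=(scc[0]=0,scc[1]=?,scc[2]=?,scc[3]=0,scc[4]=?,scc[5]=?)
step 3: low=(low[0]=0,low[1]=2,low[2]=?,low[3]=0,low[4]=?,low[5]=?); scc=(scc[0]=0,scc[1]=1,scc[2]=?,scc[3]=0,scc[4]=?,scc[5]=?)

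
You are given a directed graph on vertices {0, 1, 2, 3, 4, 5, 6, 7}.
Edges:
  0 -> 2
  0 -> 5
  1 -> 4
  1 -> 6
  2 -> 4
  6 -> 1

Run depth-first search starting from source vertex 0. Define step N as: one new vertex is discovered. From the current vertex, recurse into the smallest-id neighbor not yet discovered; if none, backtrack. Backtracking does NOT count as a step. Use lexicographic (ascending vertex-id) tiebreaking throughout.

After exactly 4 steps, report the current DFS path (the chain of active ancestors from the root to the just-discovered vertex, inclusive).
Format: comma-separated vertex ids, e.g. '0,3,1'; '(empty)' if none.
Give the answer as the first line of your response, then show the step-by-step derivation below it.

0,5

step 1: discover 0; path=0; order=0
step 2: discover 2; path=0>2; order=0,2
step 3: discover 4; path=0>2>4; order=0,2,4
step 4: discover 5; path=0>5; order=0,2,4,5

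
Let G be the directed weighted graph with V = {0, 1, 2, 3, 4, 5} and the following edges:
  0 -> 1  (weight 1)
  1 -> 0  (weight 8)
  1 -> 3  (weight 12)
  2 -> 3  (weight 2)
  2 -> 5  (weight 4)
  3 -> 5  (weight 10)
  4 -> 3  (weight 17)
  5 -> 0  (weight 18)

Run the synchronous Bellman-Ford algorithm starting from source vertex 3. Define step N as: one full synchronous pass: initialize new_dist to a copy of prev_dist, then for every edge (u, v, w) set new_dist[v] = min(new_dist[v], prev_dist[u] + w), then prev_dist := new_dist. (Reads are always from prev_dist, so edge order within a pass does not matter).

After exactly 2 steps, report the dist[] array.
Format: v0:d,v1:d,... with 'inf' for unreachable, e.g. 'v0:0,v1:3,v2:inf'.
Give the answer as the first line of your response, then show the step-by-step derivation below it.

v0:28,v1:inf,v2:inf,v3:0,v4:inf,v5:10

step 1: dist = v0:inf,v1:inf,v2:inf,v3:0,v4:inf,v5:10
step 2: dist = v0:28,v1:inf,v2:inf,v3:0,v4:inf,v5:10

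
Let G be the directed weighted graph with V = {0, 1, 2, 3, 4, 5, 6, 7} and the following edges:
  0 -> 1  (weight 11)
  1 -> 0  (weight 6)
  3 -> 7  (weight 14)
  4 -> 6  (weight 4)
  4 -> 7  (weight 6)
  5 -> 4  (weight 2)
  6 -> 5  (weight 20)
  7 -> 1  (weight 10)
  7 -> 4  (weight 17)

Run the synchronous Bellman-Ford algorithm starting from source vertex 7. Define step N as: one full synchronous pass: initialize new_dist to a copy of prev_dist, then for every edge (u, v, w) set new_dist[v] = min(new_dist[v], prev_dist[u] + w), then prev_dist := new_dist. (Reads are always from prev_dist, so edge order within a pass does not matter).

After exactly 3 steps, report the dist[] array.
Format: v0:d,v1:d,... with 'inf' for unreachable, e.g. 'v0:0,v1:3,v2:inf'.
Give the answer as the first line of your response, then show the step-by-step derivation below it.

v0:16,v1:10,v2:inf,v3:inf,v4:17,v5:41,v6:21,v7:0

step 1: dist = v0:inf,v1:10,v2:inf,v3:inf,v4:17,v5:inf,v6:inf,v7:0
step 2: dist = v0:16,v1:10,v2:inf,v3:inf,v4:17,v5:inf,v6:21,v7:0
step 3: dist = v0:16,v1:10,v2:inf,v3:inf,v4:17,v5:41,v6:21,v7:0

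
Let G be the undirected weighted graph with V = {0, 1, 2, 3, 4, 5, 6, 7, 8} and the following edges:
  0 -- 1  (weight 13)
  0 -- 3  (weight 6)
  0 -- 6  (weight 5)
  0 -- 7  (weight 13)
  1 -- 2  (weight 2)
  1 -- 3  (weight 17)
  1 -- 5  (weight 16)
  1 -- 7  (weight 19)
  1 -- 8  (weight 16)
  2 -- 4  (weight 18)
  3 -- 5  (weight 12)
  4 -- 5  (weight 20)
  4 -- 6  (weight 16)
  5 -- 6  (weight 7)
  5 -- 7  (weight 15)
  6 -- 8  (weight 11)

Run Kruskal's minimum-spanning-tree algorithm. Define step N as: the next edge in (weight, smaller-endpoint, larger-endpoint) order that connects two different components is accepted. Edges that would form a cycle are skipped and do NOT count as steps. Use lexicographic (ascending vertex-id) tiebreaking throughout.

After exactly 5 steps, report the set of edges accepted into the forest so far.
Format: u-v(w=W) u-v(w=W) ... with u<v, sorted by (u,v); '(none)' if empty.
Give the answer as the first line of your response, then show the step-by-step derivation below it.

0-3(w=6) 0-6(w=5) 1-2(w=2) 5-6(w=7) 6-8(w=11)

step 1: add edge 1-2 (w=2); MST = {1-2(w=2)}
step 2: add edge 0-6 (w=5); MST = {0-6(w=5) 1-2(w=2)}
step 3: add edge 0-3 (w=6); MST = {0-3(w=6) 0-6(w=5) 1-2(w=2)}
step 4: add edge 5-6 (w=7); MST = {0-3(w=6) 0-6(w=5) 1-2(w=2) 5-6(w=7)}
step 5: add edge 6-8 (w=11); MST = {0-3(w=6) 0-6(w=5) 1-2(w=2) 5-6(w=7) 6-8(w=11)}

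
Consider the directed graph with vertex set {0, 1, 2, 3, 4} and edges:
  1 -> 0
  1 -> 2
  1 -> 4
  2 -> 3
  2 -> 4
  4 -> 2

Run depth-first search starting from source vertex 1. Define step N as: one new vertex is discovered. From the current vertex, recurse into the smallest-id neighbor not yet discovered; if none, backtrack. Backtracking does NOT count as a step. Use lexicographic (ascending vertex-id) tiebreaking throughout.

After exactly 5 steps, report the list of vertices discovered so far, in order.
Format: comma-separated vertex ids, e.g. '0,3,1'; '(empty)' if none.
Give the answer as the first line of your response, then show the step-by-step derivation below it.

1,0,2,3,4

step 1: discover 1; path=1; order=1
step 2: discover 0; path=1>0; order=1,0
step 3: discover 2; path=1>2; order=1,0,2
step 4: discover 3; path=1>2>3; order=1,0,2,3
step 5: discover 4; path=1>2>4; order=1,0,2,3,4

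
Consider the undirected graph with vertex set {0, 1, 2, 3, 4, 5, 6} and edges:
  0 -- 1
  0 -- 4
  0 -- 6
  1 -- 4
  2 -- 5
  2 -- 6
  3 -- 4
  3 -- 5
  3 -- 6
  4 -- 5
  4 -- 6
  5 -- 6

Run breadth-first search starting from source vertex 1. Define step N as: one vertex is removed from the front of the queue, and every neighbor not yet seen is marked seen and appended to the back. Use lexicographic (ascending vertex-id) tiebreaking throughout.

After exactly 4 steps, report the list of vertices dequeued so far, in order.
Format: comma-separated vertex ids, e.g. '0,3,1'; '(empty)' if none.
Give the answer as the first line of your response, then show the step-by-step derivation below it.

1,0,4,6

step 1: dequeue 1; queue=[0,4]; order=1
step 2: dequeue 0; queue=[4,6]; order=1,0
step 3: dequeue 4; queue=[6,3,5]; order=1,0,4
step 4: dequeue 6; queue=[3,5,2]; order=1,0,4,6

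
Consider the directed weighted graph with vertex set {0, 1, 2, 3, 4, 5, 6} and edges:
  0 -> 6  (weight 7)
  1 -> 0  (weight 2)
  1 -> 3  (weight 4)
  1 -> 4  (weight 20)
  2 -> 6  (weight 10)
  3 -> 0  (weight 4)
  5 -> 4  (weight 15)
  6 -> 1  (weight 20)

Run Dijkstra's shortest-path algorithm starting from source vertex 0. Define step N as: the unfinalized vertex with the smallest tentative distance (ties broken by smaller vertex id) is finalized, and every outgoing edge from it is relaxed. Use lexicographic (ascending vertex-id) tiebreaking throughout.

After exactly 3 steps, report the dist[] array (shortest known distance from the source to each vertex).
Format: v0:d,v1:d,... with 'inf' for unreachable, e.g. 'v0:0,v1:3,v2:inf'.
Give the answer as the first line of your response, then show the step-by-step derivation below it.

v0:0,v1:27,v2:inf,v3:31,v4:47,v5:inf,v6:7

step 1: dist = v0:0,v1:inf,v2:inf,v3:inf,v4:inf,v5:inf,v6:7
step 2: dist = v0:0,v1:27,v2:inf,v3:inf,v4:inf,v5:inf,v6:7
step 3: dist = v0:0,v1:27,v2:inf,v3:31,v4:47,v5:inf,v6:7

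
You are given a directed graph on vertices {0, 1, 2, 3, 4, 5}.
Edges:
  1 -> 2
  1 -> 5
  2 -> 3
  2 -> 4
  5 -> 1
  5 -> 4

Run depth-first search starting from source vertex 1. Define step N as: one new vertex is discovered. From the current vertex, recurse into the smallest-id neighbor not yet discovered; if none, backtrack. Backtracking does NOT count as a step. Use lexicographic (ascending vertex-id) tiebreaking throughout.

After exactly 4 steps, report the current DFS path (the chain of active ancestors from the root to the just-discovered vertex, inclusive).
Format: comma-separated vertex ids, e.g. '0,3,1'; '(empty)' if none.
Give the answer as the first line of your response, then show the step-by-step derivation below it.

1,2,4

step 1: discover 1; path=1; order=1
step 2: discover 2; path=1>2; order=1,2
step 3: discover 3; path=1>2>3; order=1,2,3
step 4: discover 4; path=1>2>4; order=1,2,3,4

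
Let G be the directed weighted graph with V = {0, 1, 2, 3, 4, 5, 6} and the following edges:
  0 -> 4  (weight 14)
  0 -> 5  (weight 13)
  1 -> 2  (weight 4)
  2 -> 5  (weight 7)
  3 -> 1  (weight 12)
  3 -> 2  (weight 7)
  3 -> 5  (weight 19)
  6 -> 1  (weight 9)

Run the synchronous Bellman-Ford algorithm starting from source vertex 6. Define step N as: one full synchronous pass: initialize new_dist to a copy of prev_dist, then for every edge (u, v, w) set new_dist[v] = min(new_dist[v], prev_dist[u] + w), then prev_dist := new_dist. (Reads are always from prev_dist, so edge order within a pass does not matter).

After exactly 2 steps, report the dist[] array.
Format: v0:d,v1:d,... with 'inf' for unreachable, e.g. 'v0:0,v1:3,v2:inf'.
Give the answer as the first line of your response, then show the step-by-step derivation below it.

v0:inf,v1:9,v2:13,v3:inf,v4:inf,v5:inf,v6:0

step 1: dist = v0:inf,v1:9,v2:inf,v3:inf,v4:inf,v5:inf,v6:0
step 2: dist = v0:inf,v1:9,v2:13,v3:inf,v4:inf,v5:inf,v6:0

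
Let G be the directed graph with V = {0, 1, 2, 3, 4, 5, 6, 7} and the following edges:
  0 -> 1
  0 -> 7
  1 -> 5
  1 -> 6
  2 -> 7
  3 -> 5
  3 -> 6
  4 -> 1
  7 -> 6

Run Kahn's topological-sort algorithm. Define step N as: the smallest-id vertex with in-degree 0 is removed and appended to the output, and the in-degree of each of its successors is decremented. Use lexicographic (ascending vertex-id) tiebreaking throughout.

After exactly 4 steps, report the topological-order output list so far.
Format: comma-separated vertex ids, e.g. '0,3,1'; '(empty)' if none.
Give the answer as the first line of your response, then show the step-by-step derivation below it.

0,2,3,4

step 1: output 0; order=[0]; indeg=(0,1,0,0,0,2,3,1)
step 2: output 2; order=[0,2]; indeg=(0,1,0,0,0,2,3,0)
step 3: output 3; order=[0,2,3]; indeg=(0,1,0,0,0,1,2,0)
step 4: output 4; order=[0,2,3,4]; indeg=(0,0,0,0,0,1,2,0)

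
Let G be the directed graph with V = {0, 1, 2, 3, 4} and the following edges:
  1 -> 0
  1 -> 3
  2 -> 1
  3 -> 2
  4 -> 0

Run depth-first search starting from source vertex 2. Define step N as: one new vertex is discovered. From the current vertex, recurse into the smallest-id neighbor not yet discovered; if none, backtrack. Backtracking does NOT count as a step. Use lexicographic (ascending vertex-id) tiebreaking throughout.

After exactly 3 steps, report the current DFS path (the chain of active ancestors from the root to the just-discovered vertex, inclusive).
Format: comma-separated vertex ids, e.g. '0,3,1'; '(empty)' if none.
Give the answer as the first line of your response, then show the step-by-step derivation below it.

2,1,0

step 1: discover 2; path=2; order=2
step 2: discover 1; path=2>1; order=2,1
step 3: discover 0; path=2>1>0; order=2,1,0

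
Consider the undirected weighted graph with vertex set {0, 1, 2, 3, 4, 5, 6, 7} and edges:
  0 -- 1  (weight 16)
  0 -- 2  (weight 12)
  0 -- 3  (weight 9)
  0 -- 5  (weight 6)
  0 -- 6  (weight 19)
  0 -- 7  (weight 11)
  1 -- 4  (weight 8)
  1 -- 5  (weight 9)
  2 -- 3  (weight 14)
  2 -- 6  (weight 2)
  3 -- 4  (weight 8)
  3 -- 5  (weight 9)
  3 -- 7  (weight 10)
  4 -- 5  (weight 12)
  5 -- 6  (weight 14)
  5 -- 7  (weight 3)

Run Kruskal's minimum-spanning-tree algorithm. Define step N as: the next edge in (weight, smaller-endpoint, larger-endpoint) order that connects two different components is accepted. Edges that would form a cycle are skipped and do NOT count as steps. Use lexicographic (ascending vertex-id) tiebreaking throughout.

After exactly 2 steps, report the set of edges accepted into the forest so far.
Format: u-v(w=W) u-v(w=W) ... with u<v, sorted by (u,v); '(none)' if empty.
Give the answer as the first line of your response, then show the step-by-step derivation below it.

2-6(w=2) 5-7(w=3)

step 1: add edge 2-6 (w=2); MST = {2-6(w=2)}
step 2: add edge 5-7 (w=3); MST = {2-6(w=2) 5-7(w=3)}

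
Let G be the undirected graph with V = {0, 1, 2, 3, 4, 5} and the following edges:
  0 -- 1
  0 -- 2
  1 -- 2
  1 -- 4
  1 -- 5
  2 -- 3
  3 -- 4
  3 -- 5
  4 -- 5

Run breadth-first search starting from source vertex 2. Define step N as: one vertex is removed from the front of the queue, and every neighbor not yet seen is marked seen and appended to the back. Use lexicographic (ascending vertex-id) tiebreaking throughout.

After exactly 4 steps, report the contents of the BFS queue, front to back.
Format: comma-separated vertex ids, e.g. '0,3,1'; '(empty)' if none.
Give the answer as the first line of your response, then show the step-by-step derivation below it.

4,5

step 1: dequeue 2; queue=[0,1,3]; order=2
step 2: dequeue 0; queue=[1,3]; order=2,0
step 3: dequeue 1; queue=[3,4,5]; order=2,0,1
step 4: dequeue 3; queue=[4,5]; order=2,0,1,3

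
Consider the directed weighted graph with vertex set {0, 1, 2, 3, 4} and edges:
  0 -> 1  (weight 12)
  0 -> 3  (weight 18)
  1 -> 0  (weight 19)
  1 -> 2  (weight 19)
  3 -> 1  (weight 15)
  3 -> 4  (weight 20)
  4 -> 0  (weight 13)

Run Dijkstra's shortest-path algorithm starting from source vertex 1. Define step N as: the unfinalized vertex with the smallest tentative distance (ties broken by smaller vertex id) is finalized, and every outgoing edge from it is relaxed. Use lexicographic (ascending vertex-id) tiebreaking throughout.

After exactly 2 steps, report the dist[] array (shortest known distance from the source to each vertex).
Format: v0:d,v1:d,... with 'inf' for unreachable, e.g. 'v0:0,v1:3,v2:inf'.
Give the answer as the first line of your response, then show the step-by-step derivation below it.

v0:19,v1:0,v2:19,v3:37,v4:inf

step 1: dist = v0:19,v1:0,v2:19,v3:inf,v4:inf
step 2: dist = v0:19,v1:0,v2:19,v3:37,v4:inf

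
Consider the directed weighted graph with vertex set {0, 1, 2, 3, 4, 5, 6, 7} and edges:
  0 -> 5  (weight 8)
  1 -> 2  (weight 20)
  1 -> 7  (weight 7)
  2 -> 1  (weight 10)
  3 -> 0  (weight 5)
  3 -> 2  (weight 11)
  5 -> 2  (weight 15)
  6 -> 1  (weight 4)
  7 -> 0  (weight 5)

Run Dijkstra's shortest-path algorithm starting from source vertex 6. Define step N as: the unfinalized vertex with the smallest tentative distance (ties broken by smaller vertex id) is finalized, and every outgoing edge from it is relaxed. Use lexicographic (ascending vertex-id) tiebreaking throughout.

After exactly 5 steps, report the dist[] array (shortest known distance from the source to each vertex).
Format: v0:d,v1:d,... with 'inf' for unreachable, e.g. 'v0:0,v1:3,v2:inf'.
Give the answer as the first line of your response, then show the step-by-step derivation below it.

v0:16,v1:4,v2:24,v3:inf,v4:inf,v5:24,v6:0,v7:11

step 1: dist = v0:inf,v1:4,v2:inf,v3:inf,v4:inf,v5:inf,v6:0,v7:inf
step 2: dist = v0:inf,v1:4,v2:24,v3:inf,v4:inf,v5:inf,v6:0,v7:11
step 3: dist = v0:16,v1:4,v2:24,v3:inf,v4:inf,v5:inf,v6:0,v7:11
step 4: dist = v0:16,v1:4,v2:24,v3:inf,v4:inf,v5:24,v6:0,v7:11
step 5: dist = v0:16,v1:4,v2:24,v3:inf,v4:inf,v5:24,v6:0,v7:11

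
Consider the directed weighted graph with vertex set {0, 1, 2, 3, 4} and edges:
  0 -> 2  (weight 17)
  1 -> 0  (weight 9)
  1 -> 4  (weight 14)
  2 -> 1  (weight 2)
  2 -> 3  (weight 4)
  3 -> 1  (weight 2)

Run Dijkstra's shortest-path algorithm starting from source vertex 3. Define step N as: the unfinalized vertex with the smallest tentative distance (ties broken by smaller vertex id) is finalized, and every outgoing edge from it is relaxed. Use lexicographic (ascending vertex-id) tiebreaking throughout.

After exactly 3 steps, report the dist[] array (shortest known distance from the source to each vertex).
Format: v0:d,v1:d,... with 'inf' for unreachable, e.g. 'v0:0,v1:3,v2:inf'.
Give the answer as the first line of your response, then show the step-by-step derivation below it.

v0:11,v1:2,v2:28,v3:0,v4:16

step 1: dist = v0:inf,v1:2,v2:inf,v3:0,v4:inf
step 2: dist = v0:11,v1:2,v2:inf,v3:0,v4:16
step 3: dist = v0:11,v1:2,v2:28,v3:0,v4:16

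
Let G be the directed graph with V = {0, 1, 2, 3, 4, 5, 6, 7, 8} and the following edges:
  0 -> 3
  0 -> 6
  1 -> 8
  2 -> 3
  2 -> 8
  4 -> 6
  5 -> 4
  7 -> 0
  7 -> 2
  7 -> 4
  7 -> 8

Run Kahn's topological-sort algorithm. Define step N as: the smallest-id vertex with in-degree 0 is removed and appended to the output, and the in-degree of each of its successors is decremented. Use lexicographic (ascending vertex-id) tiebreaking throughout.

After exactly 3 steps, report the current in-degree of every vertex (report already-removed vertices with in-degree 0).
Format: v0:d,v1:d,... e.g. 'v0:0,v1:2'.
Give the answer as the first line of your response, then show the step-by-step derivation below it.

v0:0,v1:0,v2:0,v3:2,v4:0,v5:0,v6:2,v7:0,v8:1

step 1: output 1; order=[1]; indeg=(1,0,1,2,2,0,2,0,2)
step 2: output 5; order=[1,5]; indeg=(1,0,1,2,1,0,2,0,2)
step 3: output 7; order=[1,5,7]; indeg=(0,0,0,2,0,0,2,0,1)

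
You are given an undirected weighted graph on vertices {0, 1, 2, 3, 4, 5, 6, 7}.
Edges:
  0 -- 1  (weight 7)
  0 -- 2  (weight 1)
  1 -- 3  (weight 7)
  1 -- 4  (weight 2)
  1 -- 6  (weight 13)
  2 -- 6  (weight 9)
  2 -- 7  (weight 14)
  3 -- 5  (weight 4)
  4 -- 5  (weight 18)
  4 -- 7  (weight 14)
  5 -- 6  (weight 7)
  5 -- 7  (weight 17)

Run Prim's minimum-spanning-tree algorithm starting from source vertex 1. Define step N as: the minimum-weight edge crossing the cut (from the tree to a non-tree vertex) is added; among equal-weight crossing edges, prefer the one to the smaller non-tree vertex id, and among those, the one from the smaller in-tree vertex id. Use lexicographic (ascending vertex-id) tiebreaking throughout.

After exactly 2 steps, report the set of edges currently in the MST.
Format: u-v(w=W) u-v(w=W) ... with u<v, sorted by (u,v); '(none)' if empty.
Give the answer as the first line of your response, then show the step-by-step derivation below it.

0-1(w=7) 1-4(w=2)

step 1: add edge 1-4 (w=2); MST = {1-4(w=2)}
step 2: add edge 0-1 (w=7); MST = {0-1(w=7) 1-4(w=2)}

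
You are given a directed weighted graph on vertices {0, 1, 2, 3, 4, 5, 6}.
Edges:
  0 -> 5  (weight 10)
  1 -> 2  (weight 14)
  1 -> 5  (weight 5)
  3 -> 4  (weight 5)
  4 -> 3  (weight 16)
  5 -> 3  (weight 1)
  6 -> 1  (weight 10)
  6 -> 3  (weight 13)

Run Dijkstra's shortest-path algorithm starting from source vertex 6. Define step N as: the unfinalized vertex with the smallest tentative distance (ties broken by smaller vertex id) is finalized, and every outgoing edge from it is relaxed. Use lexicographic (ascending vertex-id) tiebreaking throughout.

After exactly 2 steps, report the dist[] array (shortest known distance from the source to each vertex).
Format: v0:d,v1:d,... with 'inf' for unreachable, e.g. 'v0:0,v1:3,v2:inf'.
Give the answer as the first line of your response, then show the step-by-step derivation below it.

v0:inf,v1:10,v2:24,v3:13,v4:inf,v5:15,v6:0

step 1: dist = v0:inf,v1:10,v2:inf,v3:13,v4:inf,v5:inf,v6:0
step 2: dist = v0:inf,v1:10,v2:24,v3:13,v4:inf,v5:15,v6:0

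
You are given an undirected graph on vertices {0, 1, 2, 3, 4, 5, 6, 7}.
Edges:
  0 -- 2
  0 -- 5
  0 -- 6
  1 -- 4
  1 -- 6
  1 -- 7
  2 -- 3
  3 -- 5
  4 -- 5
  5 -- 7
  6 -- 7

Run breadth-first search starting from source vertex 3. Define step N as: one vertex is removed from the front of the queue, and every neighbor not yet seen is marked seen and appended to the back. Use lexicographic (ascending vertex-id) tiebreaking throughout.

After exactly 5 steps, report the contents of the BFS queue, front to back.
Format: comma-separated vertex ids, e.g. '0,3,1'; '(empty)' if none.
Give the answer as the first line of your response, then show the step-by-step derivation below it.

7,6,1

step 1: dequeue 3; queue=[2,5]; order=3
step 2: dequeue 2; queue=[5,0]; order=3,2
step 3: dequeue 5; queue=[0,4,7]; order=3,2,5
step 4: dequeue 0; queue=[4,7,6]; order=3,2,5,0
step 5: dequeue 4; queue=[7,6,1]; order=3,2,5,0,4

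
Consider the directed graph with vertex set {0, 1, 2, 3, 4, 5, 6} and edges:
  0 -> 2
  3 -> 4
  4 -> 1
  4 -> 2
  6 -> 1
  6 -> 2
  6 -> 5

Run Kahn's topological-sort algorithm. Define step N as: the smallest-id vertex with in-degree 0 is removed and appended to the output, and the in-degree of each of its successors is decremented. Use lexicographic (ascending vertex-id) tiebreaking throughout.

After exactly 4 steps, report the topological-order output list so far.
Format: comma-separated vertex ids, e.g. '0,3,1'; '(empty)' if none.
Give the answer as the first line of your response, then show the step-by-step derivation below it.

0,3,4,6

step 1: output 0; order=[0]; indeg=(0,2,2,0,1,1,0)
step 2: output 3; order=[0,3]; indeg=(0,2,2,0,0,1,0)
step 3: output 4; order=[0,3,4]; indeg=(0,1,1,0,0,1,0)
step 4: output 6; order=[0,3,4,6]; indeg=(0,0,0,0,0,0,0)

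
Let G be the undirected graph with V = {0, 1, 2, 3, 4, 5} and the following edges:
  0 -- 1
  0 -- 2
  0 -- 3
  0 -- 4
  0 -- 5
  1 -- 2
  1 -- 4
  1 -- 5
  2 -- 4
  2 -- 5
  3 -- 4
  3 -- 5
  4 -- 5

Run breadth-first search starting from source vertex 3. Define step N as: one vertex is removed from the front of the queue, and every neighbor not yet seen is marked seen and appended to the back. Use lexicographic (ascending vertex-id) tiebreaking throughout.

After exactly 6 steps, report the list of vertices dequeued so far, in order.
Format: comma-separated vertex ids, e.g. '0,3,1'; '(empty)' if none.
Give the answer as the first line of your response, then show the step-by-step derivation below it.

3,0,4,5,1,2

step 1: dequeue 3; queue=[0,4,5]; order=3
step 2: dequeue 0; queue=[4,5,1,2]; order=3,0
step 3: dequeue 4; queue=[5,1,2]; order=3,0,4
step 4: dequeue 5; queue=[1,2]; order=3,0,4,5
step 5: dequeue 1; queue=[2]; order=3,0,4,5,1
step 6: dequeue 2; queue=[(empty)]; order=3,0,4,5,1,2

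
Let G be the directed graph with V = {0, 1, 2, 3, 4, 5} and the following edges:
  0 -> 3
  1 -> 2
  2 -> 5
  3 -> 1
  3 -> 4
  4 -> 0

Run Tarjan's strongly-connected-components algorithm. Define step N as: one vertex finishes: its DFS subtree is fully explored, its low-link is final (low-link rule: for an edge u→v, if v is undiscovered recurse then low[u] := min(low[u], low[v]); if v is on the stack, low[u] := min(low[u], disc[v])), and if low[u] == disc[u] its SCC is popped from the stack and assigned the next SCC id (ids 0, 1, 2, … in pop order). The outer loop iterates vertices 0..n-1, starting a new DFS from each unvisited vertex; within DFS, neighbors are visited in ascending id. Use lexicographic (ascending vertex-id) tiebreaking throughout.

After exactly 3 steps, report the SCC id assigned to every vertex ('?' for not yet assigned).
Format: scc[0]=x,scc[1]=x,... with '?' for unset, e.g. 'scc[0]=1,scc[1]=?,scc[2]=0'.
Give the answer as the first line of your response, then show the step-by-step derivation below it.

scc[0]=?,scc[1]=2,scc[2]=1,scc[3]=?,scc[4]=?,scc[5]=0

step 1: low=(low[0]=0,low[1]=2,low[2]=3,low[3]=1,low[4]=?,low[5]=4); scc=(scc[0]=?,scc[1]=?,scc[2]=?,scc[3]=?,scc[4]=?,scc[5]=0)
step 2: low=(low[0]=0,low[1]=2,low[2]=3,low[3]=1,low[4]=?,low[5]=4); scc=(scc[0]=?,scc[1]=?,scc[2]=1,scc[3]=?,scc[4]=?,scc[5]=0)
step 3: low=(low[0]=0,low[1]=2,low[2]=3,low[3]=1,low[4]=?,low[5]=4); scc=(scc[0]=?,scc[1]=2,scc[2]=1,scc[3]=?,scc[4]=?,scc[5]=0)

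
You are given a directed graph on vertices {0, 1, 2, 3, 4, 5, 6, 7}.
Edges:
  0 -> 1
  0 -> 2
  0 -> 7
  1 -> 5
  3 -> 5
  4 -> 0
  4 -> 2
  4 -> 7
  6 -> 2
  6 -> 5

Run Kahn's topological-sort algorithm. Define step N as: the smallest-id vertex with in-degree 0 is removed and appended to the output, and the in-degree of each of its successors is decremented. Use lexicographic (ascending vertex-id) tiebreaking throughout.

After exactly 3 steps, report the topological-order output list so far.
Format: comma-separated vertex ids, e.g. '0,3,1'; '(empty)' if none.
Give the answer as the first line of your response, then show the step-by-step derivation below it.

3,4,0

step 1: output 3; order=[3]; indeg=(1,1,3,0,0,2,0,2)
step 2: output 4; order=[3,4]; indeg=(0,1,2,0,0,2,0,1)
step 3: output 0; order=[3,4,0]; indeg=(0,0,1,0,0,2,0,0)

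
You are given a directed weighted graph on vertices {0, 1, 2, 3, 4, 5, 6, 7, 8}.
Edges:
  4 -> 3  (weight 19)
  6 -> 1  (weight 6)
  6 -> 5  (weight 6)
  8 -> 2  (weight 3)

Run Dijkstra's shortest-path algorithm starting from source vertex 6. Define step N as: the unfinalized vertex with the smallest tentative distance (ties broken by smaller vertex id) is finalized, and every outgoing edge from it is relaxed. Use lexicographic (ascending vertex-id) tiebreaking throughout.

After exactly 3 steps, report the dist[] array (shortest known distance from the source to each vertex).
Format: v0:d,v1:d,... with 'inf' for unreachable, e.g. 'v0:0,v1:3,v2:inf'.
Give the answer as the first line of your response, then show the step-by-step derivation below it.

v0:inf,v1:6,v2:inf,v3:inf,v4:inf,v5:6,v6:0,v7:inf,v8:inf

step 1: dist = v0:inf,v1:6,v2:inf,v3:inf,v4:inf,v5:6,v6:0,v7:inf,v8:inf
step 2: dist = v0:inf,v1:6,v2:inf,v3:inf,v4:inf,v5:6,v6:0,v7:inf,v8:inf
step 3: dist = v0:inf,v1:6,v2:inf,v3:inf,v4:inf,v5:6,v6:0,v7:inf,v8:inf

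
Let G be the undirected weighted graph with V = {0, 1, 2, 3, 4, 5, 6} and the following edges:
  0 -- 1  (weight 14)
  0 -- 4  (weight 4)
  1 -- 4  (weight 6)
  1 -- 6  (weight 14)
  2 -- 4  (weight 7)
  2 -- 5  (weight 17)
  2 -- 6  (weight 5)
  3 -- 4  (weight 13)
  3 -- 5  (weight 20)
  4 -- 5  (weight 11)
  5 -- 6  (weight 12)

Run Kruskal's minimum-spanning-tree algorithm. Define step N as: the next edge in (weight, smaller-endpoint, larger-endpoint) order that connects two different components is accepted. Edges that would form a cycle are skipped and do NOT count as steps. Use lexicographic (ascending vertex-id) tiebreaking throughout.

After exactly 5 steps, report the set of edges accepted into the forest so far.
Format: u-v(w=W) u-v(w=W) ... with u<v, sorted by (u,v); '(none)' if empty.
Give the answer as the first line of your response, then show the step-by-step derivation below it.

0-4(w=4) 1-4(w=6) 2-4(w=7) 2-6(w=5) 4-5(w=11)

step 1: add edge 0-4 (w=4); MST = {0-4(w=4)}
step 2: add edge 2-6 (w=5); MST = {0-4(w=4) 2-6(w=5)}
step 3: add edge 1-4 (w=6); MST = {0-4(w=4) 1-4(w=6) 2-6(w=5)}
step 4: add edge 2-4 (w=7); MST = {0-4(w=4) 1-4(w=6) 2-4(w=7) 2-6(w=5)}
step 5: add edge 4-5 (w=11); MST = {0-4(w=4) 1-4(w=6) 2-4(w=7) 2-6(w=5) 4-5(w=11)}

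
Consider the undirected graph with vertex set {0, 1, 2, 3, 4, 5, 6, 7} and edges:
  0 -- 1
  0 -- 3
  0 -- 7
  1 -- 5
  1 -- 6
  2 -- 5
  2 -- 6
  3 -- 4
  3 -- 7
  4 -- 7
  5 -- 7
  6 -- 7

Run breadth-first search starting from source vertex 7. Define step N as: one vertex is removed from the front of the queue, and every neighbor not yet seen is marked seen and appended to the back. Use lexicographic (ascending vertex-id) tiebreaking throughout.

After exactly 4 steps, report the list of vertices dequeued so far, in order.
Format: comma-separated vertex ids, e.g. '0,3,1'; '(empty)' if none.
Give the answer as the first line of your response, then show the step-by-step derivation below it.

7,0,3,4

step 1: dequeue 7; queue=[0,3,4,5,6]; order=7
step 2: dequeue 0; queue=[3,4,5,6,1]; order=7,0
step 3: dequeue 3; queue=[4,5,6,1]; order=7,0,3
step 4: dequeue 4; queue=[5,6,1]; order=7,0,3,4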